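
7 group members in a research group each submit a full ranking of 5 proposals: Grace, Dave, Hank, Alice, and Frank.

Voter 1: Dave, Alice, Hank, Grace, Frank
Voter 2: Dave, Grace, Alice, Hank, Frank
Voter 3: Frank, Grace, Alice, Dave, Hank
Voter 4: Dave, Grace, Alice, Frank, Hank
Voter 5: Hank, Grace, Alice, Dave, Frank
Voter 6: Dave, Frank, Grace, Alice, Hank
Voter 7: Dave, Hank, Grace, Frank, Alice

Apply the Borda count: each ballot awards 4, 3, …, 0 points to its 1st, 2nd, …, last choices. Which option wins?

Dave

Borda scores:
  Grace: 1 + 3 + 3 + 3 + 3 + 2 + 2 = 17
  Dave: 4 + 4 + 1 + 4 + 1 + 4 + 4 = 22
  Hank: 2 + 1 + 0 + 0 + 4 + 0 + 3 = 10
  Alice: 3 + 2 + 2 + 2 + 2 + 1 + 0 = 12
  Frank: 0 + 0 + 4 + 1 + 0 + 3 + 1 = 9
Dave has the highest total.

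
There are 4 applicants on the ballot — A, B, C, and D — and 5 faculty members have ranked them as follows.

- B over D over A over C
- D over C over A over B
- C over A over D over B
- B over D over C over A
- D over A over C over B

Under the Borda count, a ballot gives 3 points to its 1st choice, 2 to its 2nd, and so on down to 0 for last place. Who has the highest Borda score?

Borda scores:
  A: 1 + 1 + 2 + 0 + 2 = 6
  B: 3 + 0 + 0 + 3 + 0 = 6
  C: 0 + 2 + 3 + 1 + 1 = 7
  D: 2 + 3 + 1 + 2 + 3 = 11
D has the highest total.

D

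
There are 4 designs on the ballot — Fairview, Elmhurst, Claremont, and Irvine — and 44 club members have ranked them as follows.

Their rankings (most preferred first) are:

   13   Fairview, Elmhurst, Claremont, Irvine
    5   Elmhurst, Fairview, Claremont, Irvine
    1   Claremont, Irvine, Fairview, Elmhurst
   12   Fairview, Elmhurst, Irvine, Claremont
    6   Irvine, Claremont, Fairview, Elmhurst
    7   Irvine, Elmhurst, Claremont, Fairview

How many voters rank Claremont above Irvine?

Ballots ranking Claremont above Irvine: 13+5+1 = 19.
Ballots ranking Irvine above Claremont: 12+6+7 = 25.
So 19 of 44 voters prefer Claremont to Irvine.

19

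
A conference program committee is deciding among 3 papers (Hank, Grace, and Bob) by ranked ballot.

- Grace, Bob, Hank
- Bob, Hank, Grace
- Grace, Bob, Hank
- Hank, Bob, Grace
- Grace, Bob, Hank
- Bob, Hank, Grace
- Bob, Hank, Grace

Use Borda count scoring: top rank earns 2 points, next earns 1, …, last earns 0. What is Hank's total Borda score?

5

Borda scores:
  Hank: 0 + 1 + 0 + 2 + 0 + 1 + 1 = 5
  Grace: 2 + 0 + 2 + 0 + 2 + 0 + 0 = 6
  Bob: 1 + 2 + 1 + 1 + 1 + 2 + 2 = 10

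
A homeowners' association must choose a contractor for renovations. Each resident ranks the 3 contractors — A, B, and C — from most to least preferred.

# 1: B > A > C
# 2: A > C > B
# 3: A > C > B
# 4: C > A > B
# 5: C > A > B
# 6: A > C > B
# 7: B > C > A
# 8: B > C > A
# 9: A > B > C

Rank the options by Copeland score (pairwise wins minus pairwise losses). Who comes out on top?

Pairwise results:
  A vs B: A wins 6–3.
  A vs C: A wins 5–4.
  B vs C: C wins 5–4.
Copeland scores (wins − losses):
  A: 2 − 0 = 2
  B: 0 − 2 = -2
  C: 1 − 1 = 0
A has the best Copeland score.

A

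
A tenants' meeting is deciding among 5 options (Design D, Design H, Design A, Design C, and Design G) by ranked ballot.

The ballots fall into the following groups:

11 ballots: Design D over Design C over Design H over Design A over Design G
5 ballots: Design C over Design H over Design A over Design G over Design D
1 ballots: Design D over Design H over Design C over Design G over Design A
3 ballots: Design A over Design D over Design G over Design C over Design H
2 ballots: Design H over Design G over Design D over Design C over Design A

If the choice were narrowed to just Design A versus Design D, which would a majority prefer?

Design D

Ballots ranking Design A above Design D: 5+3 = 8.
Ballots ranking Design D above Design A: 11+1+2 = 14.
Design D wins the head-to-head, 14–8.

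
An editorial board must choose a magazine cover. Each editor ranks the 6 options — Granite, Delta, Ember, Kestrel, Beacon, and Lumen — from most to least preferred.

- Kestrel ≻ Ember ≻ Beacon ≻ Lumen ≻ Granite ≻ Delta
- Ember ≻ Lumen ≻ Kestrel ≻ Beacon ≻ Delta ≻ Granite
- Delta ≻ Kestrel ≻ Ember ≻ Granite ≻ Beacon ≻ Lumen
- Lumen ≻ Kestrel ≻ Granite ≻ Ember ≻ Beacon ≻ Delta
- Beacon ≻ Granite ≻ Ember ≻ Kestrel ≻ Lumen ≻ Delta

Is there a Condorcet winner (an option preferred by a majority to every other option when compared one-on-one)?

Yes

Head-to-head results (5 voters total):
Granite vs Delta: Granite wins 3–2.
Granite vs Ember: Ember wins 3–2.
Granite vs Kestrel: Kestrel wins 4–1.
Granite vs Beacon: Beacon wins 3–2.
Granite vs Lumen: Lumen wins 3–2.
Delta vs Ember: Ember wins 4–1.
Delta vs Kestrel: Kestrel wins 4–1.
Delta vs Beacon: Beacon wins 4–1.
Delta vs Lumen: Lumen wins 4–1.
Ember vs Kestrel: Kestrel wins 3–2.
Ember vs Beacon: Ember wins 4–1.
Ember vs Lumen: Ember wins 4–1.
Kestrel vs Beacon: Kestrel wins 4–1.
Kestrel vs Lumen: Kestrel wins 3–2.
Beacon vs Lumen: Beacon wins 3–2.
Kestrel beats each rival — Granite (4–1), Delta (4–1), Ember (3–2), Beacon (4–1), Lumen (3–2) — so Kestrel is the Condorcet winner.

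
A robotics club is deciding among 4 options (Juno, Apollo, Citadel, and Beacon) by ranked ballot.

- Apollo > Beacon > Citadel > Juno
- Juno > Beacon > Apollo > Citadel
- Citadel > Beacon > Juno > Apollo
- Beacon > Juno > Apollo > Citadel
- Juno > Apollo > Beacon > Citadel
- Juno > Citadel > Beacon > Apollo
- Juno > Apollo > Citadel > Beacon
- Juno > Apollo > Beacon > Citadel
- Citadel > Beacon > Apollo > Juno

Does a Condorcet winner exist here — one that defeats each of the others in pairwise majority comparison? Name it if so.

Head-to-head results (9 voters total):
Juno vs Apollo: Juno wins 7–2.
Juno vs Citadel: Juno wins 6–3.
Juno vs Beacon: Juno wins 5–4.
Apollo vs Citadel: Apollo wins 6–3.
Apollo vs Beacon: Beacon wins 5–4.
Citadel vs Beacon: Beacon wins 5–4.
Juno beats each rival — Apollo (7–2), Citadel (6–3), Beacon (5–4) — so Juno is the Condorcet winner.

Juno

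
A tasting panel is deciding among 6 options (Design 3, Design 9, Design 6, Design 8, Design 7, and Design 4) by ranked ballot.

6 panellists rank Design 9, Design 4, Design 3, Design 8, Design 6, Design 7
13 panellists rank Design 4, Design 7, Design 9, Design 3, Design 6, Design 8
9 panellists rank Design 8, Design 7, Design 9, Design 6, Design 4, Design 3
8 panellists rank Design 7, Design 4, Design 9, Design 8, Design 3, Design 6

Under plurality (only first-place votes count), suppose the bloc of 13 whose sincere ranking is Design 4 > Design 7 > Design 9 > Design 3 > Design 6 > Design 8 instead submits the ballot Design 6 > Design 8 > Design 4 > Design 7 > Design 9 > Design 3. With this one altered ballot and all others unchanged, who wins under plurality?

Design 6

First-place totals with the altered ballot: Design 3 0, Design 9 6, Design 6 13, Design 8 9, Design 7 8, Design 4 0.
The switch changes the winner from Design 4 to Design 6.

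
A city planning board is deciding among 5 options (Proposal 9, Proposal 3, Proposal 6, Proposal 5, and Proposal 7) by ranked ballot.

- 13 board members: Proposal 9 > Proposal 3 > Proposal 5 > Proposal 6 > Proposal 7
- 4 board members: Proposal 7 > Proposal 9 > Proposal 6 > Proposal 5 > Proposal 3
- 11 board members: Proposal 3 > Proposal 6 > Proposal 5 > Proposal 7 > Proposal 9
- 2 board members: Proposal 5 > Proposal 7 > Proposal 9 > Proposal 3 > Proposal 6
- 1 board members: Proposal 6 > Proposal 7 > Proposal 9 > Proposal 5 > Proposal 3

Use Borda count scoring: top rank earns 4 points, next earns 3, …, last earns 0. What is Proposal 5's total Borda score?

Borda scores:
  Proposal 9: 13·4 + 4·3 + 11·0 + 2·2 + 2 = 70
  Proposal 3: 13·3 + 4·0 + 11·4 + 2·1 + 0 = 85
  Proposal 6: 13·1 + 4·2 + 11·3 + 2·0 + 4 = 58
  Proposal 5: 13·2 + 4·1 + 11·2 + 2·4 + 1 = 61
  Proposal 7: 13·0 + 4·4 + 11·1 + 2·3 + 3 = 36

61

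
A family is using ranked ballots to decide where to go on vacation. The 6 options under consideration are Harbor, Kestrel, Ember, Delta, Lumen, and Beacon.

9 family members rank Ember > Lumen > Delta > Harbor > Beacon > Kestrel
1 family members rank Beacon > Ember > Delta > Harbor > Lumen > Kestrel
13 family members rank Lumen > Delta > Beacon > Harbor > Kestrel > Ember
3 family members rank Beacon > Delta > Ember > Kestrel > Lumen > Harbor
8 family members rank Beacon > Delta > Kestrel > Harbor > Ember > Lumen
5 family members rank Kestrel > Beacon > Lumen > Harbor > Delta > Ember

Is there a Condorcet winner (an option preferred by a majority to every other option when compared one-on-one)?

No

Head-to-head results (39 voters total):
Harbor vs Kestrel: Harbor wins 23–16.
Harbor vs Ember: Harbor wins 26–13.
Harbor vs Delta: Delta wins 34–5.
Harbor vs Lumen: Lumen wins 30–9.
Harbor vs Beacon: Beacon wins 30–9.
Kestrel vs Ember: Kestrel wins 26–13.
Kestrel vs Delta: Delta wins 34–5.
Kestrel vs Lumen: Lumen wins 23–16.
Kestrel vs Beacon: Beacon wins 34–5.
Ember vs Delta: Delta wins 29–10.
Ember vs Lumen: Ember wins 21–18.
Ember vs Beacon: Beacon wins 30–9.
Delta vs Lumen: Lumen wins 27–12.
Delta vs Beacon: Delta wins 22–17.
Lumen vs Beacon: Lumen wins 22–17.
No candidate beats all others: Harbor beats Ember beats Lumen beats Harbor, a majority cycle.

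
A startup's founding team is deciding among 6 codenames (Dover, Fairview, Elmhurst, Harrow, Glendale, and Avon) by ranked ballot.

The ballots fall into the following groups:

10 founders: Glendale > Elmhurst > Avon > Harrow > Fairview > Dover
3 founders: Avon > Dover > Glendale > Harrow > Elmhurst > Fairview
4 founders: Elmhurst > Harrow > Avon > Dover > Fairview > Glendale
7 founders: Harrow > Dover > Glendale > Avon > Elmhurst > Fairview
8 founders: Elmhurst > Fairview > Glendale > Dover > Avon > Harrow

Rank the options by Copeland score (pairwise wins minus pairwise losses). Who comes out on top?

Glendale

Pairwise results:
  Dover vs Fairview: Fairview wins 18–14.
  Dover vs Elmhurst: Elmhurst wins 22–10.
  Dover vs Harrow: Harrow wins 21–11.
  Dover vs Glendale: Glendale wins 18–14.
  Dover vs Avon: Avon wins 17–15.
  Fairview vs Elmhurst: Elmhurst wins 32–0.
  Fairview vs Harrow: Harrow wins 24–8.
  Fairview vs Glendale: Glendale wins 20–12.
  Fairview vs Avon: Avon wins 24–8.
  Elmhurst vs Harrow: Elmhurst wins 22–10.
  Elmhurst vs Glendale: Glendale wins 20–12.
  Elmhurst vs Avon: Elmhurst wins 22–10.
  Harrow vs Glendale: Glendale wins 21–11.
  Harrow vs Avon: Avon wins 21–11.
  Glendale vs Avon: Glendale wins 25–7.
Copeland scores (wins − losses):
  Dover: 0 − 5 = -5
  Fairview: 1 − 4 = -3
  Elmhurst: 4 − 1 = 3
  Harrow: 2 − 3 = -1
  Glendale: 5 − 0 = 5
  Avon: 3 − 2 = 1
Glendale has the best Copeland score.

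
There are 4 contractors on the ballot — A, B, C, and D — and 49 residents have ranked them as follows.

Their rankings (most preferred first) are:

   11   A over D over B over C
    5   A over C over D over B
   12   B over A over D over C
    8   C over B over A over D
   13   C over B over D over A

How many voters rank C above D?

26

Ballots ranking C above D: 5+8+13 = 26.
Ballots ranking D above C: 11+12 = 23.
So 26 of 49 voters prefer C to D.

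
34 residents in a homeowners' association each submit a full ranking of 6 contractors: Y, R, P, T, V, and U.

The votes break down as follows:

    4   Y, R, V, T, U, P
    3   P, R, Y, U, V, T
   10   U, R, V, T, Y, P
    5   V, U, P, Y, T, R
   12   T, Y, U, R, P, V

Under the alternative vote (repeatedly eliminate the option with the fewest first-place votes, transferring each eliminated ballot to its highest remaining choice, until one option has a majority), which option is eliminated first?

Round 1: T 12, U 10, V 5, Y 4, P 3, R 0. R has the fewest and is eliminated.
Round 2: T 12, U 10, V 5, Y 4, P 3. P has the fewest and is eliminated.
Round 3: T 12, U 10, Y 7, V 5. V has the fewest and is eliminated.
Round 4: U 15, T 12, Y 7. Y has the fewest and is eliminated.
Round 5: U 18, T 16. U has a majority.

R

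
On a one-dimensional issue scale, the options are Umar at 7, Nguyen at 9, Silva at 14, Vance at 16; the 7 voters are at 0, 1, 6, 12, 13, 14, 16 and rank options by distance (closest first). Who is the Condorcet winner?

With single-peaked preferences on a line, the Condorcet winner is the candidate closest to the median voter.
The median voter (position 12) is closest to Silva at 14.
Check: Silva vs Umar — voters closer to Silva: 4 of 7.

Silva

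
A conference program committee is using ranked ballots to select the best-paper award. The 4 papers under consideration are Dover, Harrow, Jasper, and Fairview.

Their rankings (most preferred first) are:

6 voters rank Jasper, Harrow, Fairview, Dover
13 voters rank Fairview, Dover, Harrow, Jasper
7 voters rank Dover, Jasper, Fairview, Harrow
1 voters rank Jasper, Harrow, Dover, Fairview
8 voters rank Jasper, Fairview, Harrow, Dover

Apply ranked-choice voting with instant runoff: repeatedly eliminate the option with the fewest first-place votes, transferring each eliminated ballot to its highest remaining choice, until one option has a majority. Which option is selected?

Jasper

Round 1: Jasper 15, Fairview 13, Dover 7, Harrow 0. Harrow has the fewest and is eliminated.
Round 2: Jasper 15, Fairview 13, Dover 7. Dover has the fewest and is eliminated.
Round 3: Jasper 22, Fairview 13. Jasper has a majority.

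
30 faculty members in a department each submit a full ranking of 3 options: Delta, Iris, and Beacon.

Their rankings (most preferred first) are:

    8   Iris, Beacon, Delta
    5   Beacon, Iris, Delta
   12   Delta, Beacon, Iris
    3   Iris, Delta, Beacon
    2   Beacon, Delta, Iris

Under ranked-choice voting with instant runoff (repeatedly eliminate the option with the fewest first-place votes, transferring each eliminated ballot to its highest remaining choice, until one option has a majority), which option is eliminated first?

Round 1: Delta 12, Iris 11, Beacon 7. Beacon has the fewest and is eliminated.
Round 2: Iris 16, Delta 14. Iris has a majority.

Beacon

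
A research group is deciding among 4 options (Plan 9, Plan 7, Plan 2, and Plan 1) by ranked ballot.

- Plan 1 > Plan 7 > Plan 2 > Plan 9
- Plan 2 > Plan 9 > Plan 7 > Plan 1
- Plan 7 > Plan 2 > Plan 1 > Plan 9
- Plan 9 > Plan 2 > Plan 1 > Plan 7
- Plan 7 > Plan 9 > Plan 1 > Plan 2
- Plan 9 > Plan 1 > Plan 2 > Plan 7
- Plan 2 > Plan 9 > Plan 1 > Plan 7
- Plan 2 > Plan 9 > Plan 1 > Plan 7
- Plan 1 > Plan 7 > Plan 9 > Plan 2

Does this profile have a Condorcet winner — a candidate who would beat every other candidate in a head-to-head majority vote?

Head-to-head results (9 voters total):
Plan 9 vs Plan 7: Plan 9 wins 5–4.
Plan 9 vs Plan 2: Plan 2 wins 5–4.
Plan 9 vs Plan 1: Plan 9 wins 6–3.
Plan 7 vs Plan 2: Plan 2 wins 5–4.
Plan 7 vs Plan 1: Plan 1 wins 6–3.
Plan 2 vs Plan 1: Plan 2 wins 5–4.
Plan 2 beats each rival — Plan 9 (5–4), Plan 7 (5–4), Plan 1 (5–4) — so Plan 2 is the Condorcet winner.

Yes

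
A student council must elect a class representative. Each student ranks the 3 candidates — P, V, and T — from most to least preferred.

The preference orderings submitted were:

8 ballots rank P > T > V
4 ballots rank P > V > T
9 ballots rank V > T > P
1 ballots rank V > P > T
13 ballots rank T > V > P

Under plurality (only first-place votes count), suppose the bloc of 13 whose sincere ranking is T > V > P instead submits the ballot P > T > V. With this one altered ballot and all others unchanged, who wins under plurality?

P

First-place totals with the altered ballot: P 25, V 10, T 0.
The switch changes the winner from T to P.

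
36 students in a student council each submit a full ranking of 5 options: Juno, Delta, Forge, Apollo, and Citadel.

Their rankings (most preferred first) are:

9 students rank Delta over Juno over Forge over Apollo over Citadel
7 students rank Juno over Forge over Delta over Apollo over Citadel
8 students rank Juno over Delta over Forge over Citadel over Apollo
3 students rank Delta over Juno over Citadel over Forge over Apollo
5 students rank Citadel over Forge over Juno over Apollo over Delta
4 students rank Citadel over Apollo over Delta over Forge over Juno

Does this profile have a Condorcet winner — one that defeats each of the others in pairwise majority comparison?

Head-to-head results (36 voters total):
Juno vs Delta: Juno wins 20–16.
Juno vs Forge: Juno wins 27–9.
Juno vs Apollo: Juno wins 32–4.
Juno vs Citadel: Juno wins 27–9.
Delta vs Forge: Delta wins 24–12.
Delta vs Apollo: Delta wins 27–9.
Delta vs Citadel: Delta wins 27–9.
Forge vs Apollo: Forge wins 32–4.
Forge vs Citadel: Forge wins 24–12.
Apollo vs Citadel: Citadel wins 20–16.
Juno beats each rival — Delta (20–16), Forge (27–9), Apollo (32–4), Citadel (27–9) — so Juno is the Condorcet winner.

Yes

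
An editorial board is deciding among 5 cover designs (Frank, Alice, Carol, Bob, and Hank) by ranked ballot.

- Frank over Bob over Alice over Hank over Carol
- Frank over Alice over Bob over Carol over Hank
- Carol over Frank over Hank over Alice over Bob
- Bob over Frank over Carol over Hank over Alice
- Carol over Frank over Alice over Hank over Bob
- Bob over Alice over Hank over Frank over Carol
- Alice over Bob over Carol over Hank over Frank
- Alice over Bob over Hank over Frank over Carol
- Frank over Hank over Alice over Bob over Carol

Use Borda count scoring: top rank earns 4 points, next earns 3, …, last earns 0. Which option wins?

Frank

Borda scores:
  Frank: 4 + 4 + 3 + 3 + 3 + 1 + 0 + 1 + 4 = 23
  Alice: 2 + 3 + 1 + 0 + 2 + 3 + 4 + 4 + 2 = 21
  Carol: 0 + 1 + 4 + 2 + 4 + 0 + 2 + 0 + 0 = 13
  Bob: 3 + 2 + 0 + 4 + 0 + 4 + 3 + 3 + 1 = 20
  Hank: 1 + 0 + 2 + 1 + 1 + 2 + 1 + 2 + 3 = 13
Frank has the highest total.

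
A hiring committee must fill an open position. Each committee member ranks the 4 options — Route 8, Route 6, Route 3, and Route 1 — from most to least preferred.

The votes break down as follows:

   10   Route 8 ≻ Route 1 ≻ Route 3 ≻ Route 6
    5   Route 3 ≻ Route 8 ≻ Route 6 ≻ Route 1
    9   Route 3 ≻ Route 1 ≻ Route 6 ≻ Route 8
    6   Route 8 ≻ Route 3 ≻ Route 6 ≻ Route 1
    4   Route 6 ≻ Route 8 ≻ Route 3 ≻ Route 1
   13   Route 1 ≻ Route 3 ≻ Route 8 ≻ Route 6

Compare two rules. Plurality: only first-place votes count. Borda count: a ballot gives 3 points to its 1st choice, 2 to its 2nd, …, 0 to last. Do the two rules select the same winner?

No

Plurality first-place counts: Route 8 16, Route 6 4, Route 3 14, Route 1 13 → Route 8.
Borda totals: Route 8 79, Route 6 32, Route 3 94, Route 1 77 → Route 3.
The two rules disagree: plurality picks Route 8, Borda picks Route 3.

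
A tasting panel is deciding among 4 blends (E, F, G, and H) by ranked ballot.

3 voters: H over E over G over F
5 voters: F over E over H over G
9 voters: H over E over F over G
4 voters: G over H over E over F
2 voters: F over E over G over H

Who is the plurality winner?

H

First-place vote totals:
  E: 0
  F: 7
  G: 4
  H: 12
H has the most first-place votes.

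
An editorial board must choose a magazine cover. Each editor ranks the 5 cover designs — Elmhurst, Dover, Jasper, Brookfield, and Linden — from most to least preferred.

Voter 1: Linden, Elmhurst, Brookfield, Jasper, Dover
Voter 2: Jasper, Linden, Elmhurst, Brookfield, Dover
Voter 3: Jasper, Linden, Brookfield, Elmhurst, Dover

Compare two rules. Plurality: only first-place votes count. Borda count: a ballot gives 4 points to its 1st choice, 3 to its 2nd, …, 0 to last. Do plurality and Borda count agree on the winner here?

Plurality first-place counts: Elmhurst 0, Dover 0, Jasper 2, Brookfield 0, Linden 1 → Jasper.
Borda totals: Elmhurst 6, Dover 0, Jasper 9, Brookfield 5, Linden 10 → Linden.
The two rules disagree: plurality picks Jasper, Borda picks Linden.

No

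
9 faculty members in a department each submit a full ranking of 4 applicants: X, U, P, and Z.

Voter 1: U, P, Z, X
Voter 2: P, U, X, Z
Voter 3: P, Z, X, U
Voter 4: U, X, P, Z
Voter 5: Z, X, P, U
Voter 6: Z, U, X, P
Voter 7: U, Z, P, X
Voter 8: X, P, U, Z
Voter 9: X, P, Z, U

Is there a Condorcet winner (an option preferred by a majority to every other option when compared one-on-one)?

Head-to-head results (9 voters total):
X vs U: U wins 5–4.
X vs P: X wins 5–4.
X vs Z: Z wins 5–4.
U vs P: P wins 5–4.
U vs Z: U wins 5–4.
P vs Z: P wins 6–3.
No candidate beats all others: X beats P beats U beats X, a majority cycle.

No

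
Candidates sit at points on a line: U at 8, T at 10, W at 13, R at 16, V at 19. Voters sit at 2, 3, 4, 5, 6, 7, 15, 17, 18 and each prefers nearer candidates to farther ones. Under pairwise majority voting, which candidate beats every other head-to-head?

U

With single-peaked preferences on a line, the Condorcet winner is the candidate closest to the median voter.
The median voter (position 6) is closest to U at 8.
Check: U vs R — voters closer to U: 6 of 9.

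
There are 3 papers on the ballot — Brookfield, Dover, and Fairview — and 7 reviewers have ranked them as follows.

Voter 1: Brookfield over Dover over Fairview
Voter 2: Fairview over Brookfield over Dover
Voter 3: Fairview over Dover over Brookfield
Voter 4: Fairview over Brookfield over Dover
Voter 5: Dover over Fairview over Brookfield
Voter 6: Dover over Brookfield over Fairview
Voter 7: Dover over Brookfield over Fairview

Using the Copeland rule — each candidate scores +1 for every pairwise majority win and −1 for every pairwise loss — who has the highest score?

Pairwise results:
  Brookfield vs Dover: Dover wins 4–3.
  Brookfield vs Fairview: Fairview wins 4–3.
  Dover vs Fairview: Dover wins 4–3.
Copeland scores (wins − losses):
  Brookfield: 0 − 2 = -2
  Dover: 2 − 0 = 2
  Fairview: 1 − 1 = 0
Dover has the best Copeland score.

Dover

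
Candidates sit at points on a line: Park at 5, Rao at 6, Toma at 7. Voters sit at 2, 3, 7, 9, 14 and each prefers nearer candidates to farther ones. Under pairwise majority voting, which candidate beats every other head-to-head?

Toma

With single-peaked preferences on a line, the Condorcet winner is the candidate closest to the median voter.
The median voter (position 7) is closest to Toma at 7.
Check: Toma vs Park — voters closer to Toma: 3 of 5.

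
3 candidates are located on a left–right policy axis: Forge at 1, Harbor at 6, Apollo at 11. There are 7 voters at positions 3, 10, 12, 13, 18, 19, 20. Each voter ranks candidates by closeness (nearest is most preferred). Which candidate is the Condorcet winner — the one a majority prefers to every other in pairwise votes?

With single-peaked preferences on a line, the Condorcet winner is the candidate closest to the median voter.
The median voter (position 13) is closest to Apollo at 11.
Check: Apollo vs Harbor — voters closer to Apollo: 6 of 7.

Apollo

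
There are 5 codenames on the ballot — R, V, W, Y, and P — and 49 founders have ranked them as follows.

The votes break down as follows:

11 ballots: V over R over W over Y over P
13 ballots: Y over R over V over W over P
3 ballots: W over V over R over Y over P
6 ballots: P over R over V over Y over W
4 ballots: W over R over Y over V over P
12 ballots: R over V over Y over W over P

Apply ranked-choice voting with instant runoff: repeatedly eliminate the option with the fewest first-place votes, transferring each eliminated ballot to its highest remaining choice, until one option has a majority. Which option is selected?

Round 1: Y 13, R 12, V 11, W 7, P 6. P has the fewest and is eliminated.
Round 2: R 18, Y 13, V 11, W 7. W has the fewest and is eliminated.
Round 3: R 22, V 14, Y 13. Y has the fewest and is eliminated.
Round 4: R 35, V 14. R has a majority.

R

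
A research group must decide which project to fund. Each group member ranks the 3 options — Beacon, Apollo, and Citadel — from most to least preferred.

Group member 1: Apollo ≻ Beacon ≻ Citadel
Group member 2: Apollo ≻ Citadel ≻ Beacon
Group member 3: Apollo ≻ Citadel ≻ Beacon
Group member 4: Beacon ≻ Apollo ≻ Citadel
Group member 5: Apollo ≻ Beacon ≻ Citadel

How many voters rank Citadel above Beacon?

2

Ballots ranking Citadel above Beacon: 2.
Ballots ranking Beacon above Citadel: 3.
So 2 of 5 voters prefer Citadel to Beacon.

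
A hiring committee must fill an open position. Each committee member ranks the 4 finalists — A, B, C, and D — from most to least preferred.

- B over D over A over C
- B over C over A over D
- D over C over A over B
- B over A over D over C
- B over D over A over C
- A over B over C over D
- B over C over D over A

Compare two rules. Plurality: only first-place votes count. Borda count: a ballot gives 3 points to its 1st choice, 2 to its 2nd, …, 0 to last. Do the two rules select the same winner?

Yes

Plurality first-place counts: A 1, B 5, C 0, D 1 → B.
Borda totals: A 9, B 17, C 7, D 9 → B.
The two rules agree on B.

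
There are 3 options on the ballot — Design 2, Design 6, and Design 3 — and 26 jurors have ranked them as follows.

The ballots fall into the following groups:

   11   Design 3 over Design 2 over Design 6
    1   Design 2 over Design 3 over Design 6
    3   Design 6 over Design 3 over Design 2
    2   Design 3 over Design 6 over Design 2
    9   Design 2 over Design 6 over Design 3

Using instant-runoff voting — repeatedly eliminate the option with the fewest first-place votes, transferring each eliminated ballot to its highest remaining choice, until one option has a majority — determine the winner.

Design 3

Round 1: Design 3 13, Design 2 10, Design 6 3. Design 6 has the fewest and is eliminated.
Round 2: Design 3 16, Design 2 10. Design 3 has a majority.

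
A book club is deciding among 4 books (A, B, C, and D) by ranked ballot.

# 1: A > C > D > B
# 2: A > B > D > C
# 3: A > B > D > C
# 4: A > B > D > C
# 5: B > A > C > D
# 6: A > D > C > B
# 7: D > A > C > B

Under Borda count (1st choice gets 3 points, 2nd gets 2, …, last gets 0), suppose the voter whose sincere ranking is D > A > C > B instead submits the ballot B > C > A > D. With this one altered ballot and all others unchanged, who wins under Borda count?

A

Borda totals with the altered ballot: A 18, B 12, C 6, D 6.
The winner is unchanged: still A.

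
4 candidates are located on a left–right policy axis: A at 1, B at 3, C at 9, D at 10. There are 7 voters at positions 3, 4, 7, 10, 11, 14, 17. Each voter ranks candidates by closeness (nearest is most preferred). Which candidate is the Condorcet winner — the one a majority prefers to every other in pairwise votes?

With single-peaked preferences on a line, the Condorcet winner is the candidate closest to the median voter.
The median voter (position 10) is closest to D at 10.
Check: D vs A — voters closer to D: 5 of 7.

D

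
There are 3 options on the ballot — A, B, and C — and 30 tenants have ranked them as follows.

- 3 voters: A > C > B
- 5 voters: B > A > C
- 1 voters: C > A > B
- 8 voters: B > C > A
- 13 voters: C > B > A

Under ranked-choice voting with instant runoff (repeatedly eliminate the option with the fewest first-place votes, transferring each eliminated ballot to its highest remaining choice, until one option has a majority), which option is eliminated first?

Round 1: C 14, B 13, A 3. A has the fewest and is eliminated.
Round 2: C 17, B 13. C has a majority.

A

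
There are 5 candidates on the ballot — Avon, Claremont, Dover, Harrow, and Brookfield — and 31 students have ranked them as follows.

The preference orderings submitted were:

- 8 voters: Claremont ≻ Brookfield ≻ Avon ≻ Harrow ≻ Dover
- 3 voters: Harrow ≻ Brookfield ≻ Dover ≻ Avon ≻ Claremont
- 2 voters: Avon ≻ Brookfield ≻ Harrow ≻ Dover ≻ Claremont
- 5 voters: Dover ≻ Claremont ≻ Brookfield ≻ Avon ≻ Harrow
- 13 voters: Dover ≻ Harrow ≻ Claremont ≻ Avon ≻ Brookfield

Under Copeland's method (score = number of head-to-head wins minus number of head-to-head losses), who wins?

Dover

Pairwise results:
  Avon vs Claremont: Claremont wins 26–5.
  Avon vs Dover: Dover wins 21–10.
  Avon vs Harrow: Harrow wins 16–15.
  Avon vs Brookfield: Brookfield wins 16–15.
  Claremont vs Dover: Dover wins 23–8.
  Claremont vs Harrow: Harrow wins 18–13.
  Claremont vs Brookfield: Claremont wins 26–5.
  Dover vs Harrow: Dover wins 18–13.
  Dover vs Brookfield: Dover wins 18–13.
  Harrow vs Brookfield: Harrow wins 16–15.
Copeland scores (wins − losses):
  Avon: 0 − 4 = -4
  Claremont: 2 − 2 = 0
  Dover: 4 − 0 = 4
  Harrow: 3 − 1 = 2
  Brookfield: 1 − 3 = -2
Dover has the best Copeland score.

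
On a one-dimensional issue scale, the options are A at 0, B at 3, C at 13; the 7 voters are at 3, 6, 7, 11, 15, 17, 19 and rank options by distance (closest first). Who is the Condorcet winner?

C

With single-peaked preferences on a line, the Condorcet winner is the candidate closest to the median voter.
The median voter (position 11) is closest to C at 13.
Check: C vs B — voters closer to C: 4 of 7.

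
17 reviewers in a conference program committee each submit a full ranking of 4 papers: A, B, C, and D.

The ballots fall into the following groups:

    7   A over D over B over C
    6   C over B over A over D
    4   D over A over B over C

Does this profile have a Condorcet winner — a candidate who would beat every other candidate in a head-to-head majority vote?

Yes

Head-to-head results (17 voters total):
A vs B: A wins 11–6.
A vs C: A wins 11–6.
A vs D: A wins 13–4.
B vs C: B wins 11–6.
B vs D: D wins 11–6.
C vs D: D wins 11–6.
A beats each rival — B (11–6), C (11–6), D (13–4) — so A is the Condorcet winner.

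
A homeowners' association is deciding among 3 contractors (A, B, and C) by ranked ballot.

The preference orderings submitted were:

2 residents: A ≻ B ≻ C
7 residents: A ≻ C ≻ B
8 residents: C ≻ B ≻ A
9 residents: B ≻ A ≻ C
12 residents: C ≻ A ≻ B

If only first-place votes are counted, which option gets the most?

First-place vote totals:
  A: 9
  B: 9
  C: 20
C has the most first-place votes.

C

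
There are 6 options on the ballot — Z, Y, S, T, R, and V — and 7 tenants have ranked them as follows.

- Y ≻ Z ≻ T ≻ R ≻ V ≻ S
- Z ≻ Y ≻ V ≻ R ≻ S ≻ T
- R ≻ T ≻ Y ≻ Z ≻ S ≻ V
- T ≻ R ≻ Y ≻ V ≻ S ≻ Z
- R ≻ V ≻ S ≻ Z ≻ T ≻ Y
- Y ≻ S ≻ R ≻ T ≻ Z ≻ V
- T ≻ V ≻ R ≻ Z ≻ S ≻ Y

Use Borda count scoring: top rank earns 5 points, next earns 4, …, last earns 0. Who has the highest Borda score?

R

Borda scores:
  Z: 4 + 5 + 2 + 0 + 2 + 1 + 2 = 16
  Y: 5 + 4 + 3 + 3 + 0 + 5 + 0 = 20
  S: 0 + 1 + 1 + 1 + 3 + 4 + 1 = 11
  T: 3 + 0 + 4 + 5 + 1 + 2 + 5 = 20
  R: 2 + 2 + 5 + 4 + 5 + 3 + 3 = 24
  V: 1 + 3 + 0 + 2 + 4 + 0 + 4 = 14
R has the highest total.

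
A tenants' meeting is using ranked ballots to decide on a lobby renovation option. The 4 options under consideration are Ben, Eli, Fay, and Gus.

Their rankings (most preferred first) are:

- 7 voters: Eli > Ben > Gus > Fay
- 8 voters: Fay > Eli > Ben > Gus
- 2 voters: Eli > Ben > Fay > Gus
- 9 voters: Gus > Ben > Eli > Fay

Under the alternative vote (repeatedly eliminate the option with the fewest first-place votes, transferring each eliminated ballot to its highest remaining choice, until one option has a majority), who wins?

Eli

Round 1: Eli 9, Gus 9, Fay 8, Ben 0. Ben has the fewest and is eliminated.
Round 2: Eli 9, Gus 9, Fay 8. Fay has the fewest and is eliminated.
Round 3: Eli 17, Gus 9. Eli has a majority.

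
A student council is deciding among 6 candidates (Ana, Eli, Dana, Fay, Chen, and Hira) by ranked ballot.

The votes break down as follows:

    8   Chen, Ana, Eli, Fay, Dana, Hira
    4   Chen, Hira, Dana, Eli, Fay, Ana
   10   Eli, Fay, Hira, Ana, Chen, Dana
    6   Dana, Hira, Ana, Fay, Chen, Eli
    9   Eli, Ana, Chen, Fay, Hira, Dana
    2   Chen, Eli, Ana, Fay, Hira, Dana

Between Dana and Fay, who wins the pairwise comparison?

Fay

Ballots ranking Dana above Fay: 4+6 = 10.
Ballots ranking Fay above Dana: 8+10+9+2 = 29.
Fay wins the head-to-head, 29–10.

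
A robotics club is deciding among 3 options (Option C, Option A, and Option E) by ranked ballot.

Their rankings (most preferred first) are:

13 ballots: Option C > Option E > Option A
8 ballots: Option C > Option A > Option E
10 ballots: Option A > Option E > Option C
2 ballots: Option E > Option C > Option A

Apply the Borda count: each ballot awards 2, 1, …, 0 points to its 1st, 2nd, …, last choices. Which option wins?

Borda scores:
  Option C: 13·2 + 8·2 + 10·0 + 2·1 = 44
  Option A: 13·0 + 8·1 + 10·2 + 2·0 = 28
  Option E: 13·1 + 8·0 + 10·1 + 2·2 = 27
Option C has the highest total.

Option C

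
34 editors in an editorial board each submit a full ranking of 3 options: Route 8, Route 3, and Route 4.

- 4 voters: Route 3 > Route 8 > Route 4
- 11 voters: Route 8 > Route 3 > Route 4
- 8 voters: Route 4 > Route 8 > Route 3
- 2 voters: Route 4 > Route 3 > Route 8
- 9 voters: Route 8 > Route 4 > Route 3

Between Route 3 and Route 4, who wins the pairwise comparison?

Route 4

Ballots ranking Route 3 above Route 4: 4+11 = 15.
Ballots ranking Route 4 above Route 3: 8+2+9 = 19.
Route 4 wins the head-to-head, 19–15.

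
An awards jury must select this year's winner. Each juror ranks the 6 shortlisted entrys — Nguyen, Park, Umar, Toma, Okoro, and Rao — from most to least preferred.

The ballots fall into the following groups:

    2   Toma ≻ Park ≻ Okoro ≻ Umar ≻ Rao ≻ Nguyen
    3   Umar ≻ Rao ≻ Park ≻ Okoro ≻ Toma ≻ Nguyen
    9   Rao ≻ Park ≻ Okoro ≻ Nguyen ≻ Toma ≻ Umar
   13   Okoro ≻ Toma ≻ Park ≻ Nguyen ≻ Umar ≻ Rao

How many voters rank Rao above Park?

12

Ballots ranking Rao above Park: 3+9 = 12.
Ballots ranking Park above Rao: 2+13 = 15.
So 12 of 27 voters prefer Rao to Park.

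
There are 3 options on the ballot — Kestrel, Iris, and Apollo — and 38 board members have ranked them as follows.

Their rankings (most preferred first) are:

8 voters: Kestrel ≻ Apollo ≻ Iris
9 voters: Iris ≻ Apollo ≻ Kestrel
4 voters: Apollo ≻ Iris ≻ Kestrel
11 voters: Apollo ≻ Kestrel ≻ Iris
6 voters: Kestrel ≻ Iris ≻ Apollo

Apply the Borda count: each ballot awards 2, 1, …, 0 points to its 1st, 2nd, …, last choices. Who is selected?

Apollo

Borda scores:
  Kestrel: 8·2 + 9·0 + 4·0 + 11·1 + 6·2 = 39
  Iris: 8·0 + 9·2 + 4·1 + 11·0 + 6·1 = 28
  Apollo: 8·1 + 9·1 + 4·2 + 11·2 + 6·0 = 47
Apollo has the highest total.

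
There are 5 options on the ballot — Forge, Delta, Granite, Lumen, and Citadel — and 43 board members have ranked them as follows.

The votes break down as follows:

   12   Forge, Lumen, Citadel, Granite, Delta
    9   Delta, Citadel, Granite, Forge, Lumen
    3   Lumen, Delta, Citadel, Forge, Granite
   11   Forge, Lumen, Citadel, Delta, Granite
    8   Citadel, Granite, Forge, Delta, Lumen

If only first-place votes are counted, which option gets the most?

First-place vote totals:
  Forge: 23
  Delta: 9
  Granite: 0
  Lumen: 3
  Citadel: 8
Forge has the most first-place votes.

Forge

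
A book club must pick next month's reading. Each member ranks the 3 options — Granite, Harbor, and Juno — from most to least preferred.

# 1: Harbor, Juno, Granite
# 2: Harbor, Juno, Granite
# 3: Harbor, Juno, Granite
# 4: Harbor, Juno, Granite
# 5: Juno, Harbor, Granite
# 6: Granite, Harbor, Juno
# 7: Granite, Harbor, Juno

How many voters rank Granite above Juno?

Ballots ranking Granite above Juno: 2.
Ballots ranking Juno above Granite: 5.
So 2 of 7 voters prefer Granite to Juno.

2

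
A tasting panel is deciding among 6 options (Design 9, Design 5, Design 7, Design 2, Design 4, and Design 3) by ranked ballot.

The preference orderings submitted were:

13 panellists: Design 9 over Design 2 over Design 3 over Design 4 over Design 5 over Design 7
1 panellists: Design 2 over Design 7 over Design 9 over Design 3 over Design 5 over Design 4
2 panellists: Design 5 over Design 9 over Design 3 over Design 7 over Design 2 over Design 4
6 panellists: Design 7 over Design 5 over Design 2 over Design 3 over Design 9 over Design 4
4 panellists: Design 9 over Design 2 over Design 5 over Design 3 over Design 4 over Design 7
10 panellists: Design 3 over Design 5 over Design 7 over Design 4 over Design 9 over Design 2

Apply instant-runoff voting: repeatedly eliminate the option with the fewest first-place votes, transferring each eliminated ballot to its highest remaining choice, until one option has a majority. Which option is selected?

Design 9

Round 1: Design 9 17, Design 3 10, Design 7 6, Design 5 2, Design 2 1, Design 4 0. Design 4 has the fewest and is eliminated.
Round 2: Design 9 17, Design 3 10, Design 7 6, Design 5 2, Design 2 1. Design 2 has the fewest and is eliminated.
Round 3: Design 9 17, Design 3 10, Design 7 7, Design 5 2. Design 5 has the fewest and is eliminated.
Round 4: Design 9 19, Design 3 10, Design 7 7. Design 9 has a majority.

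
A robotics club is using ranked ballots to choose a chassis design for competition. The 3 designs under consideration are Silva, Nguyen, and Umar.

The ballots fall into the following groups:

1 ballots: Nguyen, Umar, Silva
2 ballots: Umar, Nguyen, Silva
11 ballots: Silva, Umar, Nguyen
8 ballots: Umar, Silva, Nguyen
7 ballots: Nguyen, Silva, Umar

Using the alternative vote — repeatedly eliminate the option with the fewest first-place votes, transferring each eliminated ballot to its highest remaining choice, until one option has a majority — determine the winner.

Round 1: Silva 11, Umar 10, Nguyen 8. Nguyen has the fewest and is eliminated.
Round 2: Silva 18, Umar 11. Silva has a majority.

Silva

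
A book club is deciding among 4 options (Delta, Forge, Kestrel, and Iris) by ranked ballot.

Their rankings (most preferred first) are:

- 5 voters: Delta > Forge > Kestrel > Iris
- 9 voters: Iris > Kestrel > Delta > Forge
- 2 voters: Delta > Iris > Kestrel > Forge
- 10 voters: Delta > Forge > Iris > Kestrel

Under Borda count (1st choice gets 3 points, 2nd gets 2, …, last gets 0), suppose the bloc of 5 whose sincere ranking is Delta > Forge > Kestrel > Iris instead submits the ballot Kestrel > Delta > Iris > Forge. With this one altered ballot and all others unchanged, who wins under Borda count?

Borda totals with the altered ballot: Delta 55, Forge 20, Kestrel 35, Iris 46.
The winner is unchanged: still Delta.

Delta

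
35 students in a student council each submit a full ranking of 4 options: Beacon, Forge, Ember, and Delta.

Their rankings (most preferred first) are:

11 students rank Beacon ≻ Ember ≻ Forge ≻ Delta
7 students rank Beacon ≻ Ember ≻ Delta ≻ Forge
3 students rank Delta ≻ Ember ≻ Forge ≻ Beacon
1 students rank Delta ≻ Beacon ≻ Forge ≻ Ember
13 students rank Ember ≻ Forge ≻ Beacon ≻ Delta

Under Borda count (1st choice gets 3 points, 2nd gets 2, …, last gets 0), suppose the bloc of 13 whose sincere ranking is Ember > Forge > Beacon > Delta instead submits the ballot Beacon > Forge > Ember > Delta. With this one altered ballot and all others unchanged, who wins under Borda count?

Borda totals with the altered ballot: Beacon 95, Forge 41, Ember 55, Delta 19.
The switch changes the winner from Ember to Beacon.

Beacon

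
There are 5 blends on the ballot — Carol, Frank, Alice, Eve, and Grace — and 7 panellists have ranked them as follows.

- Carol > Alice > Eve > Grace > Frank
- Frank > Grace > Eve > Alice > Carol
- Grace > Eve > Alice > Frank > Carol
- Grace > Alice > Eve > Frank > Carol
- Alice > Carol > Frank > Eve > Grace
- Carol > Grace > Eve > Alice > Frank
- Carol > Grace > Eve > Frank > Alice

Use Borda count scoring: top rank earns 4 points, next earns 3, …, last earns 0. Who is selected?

Borda scores:
  Carol: 4 + 0 + 0 + 0 + 3 + 4 + 4 = 15
  Frank: 0 + 4 + 1 + 1 + 2 + 0 + 1 = 9
  Alice: 3 + 1 + 2 + 3 + 4 + 1 + 0 = 14
  Eve: 2 + 2 + 3 + 2 + 1 + 2 + 2 = 14
  Grace: 1 + 3 + 4 + 4 + 0 + 3 + 3 = 18
Grace has the highest total.

Grace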